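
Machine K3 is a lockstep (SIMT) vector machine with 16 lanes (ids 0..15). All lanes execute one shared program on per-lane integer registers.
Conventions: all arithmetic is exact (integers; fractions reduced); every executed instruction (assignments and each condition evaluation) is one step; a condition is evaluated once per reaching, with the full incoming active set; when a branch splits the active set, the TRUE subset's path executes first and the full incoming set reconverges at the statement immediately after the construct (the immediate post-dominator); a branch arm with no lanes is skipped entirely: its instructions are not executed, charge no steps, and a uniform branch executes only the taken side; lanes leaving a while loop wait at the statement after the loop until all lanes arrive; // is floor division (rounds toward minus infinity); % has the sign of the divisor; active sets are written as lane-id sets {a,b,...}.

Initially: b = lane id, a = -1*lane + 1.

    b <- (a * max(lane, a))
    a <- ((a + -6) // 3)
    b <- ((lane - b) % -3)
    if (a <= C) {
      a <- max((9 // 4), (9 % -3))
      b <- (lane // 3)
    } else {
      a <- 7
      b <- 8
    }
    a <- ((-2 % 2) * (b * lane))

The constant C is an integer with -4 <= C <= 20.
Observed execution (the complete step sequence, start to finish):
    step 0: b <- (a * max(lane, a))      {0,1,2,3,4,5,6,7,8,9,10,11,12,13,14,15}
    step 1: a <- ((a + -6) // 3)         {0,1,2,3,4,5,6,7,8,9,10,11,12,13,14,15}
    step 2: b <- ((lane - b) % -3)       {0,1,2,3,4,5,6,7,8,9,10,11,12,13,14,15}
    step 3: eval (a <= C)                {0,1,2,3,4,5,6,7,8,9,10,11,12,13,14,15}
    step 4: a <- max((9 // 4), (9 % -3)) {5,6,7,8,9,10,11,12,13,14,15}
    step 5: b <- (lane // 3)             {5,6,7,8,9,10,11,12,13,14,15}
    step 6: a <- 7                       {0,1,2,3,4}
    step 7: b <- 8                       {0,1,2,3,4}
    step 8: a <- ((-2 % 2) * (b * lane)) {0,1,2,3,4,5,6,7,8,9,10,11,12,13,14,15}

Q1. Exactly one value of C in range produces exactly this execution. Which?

Answer: C = -4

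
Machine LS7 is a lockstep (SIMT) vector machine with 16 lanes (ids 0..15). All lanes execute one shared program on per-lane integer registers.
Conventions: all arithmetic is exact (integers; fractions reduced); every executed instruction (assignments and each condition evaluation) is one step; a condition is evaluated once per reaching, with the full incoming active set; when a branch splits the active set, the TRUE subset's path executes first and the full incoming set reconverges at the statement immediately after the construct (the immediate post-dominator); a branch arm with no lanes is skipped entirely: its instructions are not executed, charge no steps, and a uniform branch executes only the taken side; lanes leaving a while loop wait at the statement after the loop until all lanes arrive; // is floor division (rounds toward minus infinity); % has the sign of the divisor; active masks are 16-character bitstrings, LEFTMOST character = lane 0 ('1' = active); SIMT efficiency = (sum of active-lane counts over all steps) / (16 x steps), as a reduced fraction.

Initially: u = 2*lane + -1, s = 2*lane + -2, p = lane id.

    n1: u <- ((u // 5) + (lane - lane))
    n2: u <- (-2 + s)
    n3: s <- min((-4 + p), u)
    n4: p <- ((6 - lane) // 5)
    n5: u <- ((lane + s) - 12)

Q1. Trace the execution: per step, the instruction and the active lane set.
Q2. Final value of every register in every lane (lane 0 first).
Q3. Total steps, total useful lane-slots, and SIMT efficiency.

step 0: u <- ((u // 5) + (lane - lane)) 1111111111111111
step 1: u <- (-2 + s)                1111111111111111
step 2: s <- min((-4 + p), u)        1111111111111111
step 3: p <- ((6 - lane) // 5)       1111111111111111
step 4: u <- ((lane + s) - 12)       1111111111111111

Answer: 5 steps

u: -16,-14,-12,-10,-8,-6,-4,-2,0,2,4,6,8,10,12,14
s: -4,-3,-2,-1,0,1,2,3,4,5,6,7,8,9,10,11
p: 1,1,0,0,0,0,0,-1,-1,-1,-1,-1,-2,-2,-2,-2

steps = 5; useful = 80; efficiency = 80/80 = 1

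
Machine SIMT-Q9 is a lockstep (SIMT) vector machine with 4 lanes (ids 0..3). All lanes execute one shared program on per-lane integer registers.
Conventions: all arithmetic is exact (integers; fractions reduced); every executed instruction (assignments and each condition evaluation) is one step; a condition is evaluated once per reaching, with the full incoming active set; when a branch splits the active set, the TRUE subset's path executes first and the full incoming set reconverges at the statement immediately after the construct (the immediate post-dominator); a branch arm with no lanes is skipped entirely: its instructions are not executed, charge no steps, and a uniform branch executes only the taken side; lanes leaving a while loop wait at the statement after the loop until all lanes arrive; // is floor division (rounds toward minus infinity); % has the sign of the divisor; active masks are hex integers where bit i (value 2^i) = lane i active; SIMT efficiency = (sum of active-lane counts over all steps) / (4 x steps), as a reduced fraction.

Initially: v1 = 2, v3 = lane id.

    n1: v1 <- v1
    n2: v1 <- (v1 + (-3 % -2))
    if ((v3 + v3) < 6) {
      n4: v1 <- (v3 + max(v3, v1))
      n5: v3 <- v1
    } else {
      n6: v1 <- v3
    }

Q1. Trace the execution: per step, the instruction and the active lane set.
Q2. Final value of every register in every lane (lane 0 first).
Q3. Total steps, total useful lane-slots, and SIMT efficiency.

step 0: v1 <- v1                     0xf
step 1: v1 <- (v1 + (-3 % -2))       0xf
step 2: eval ((v3 + v3) < 6)         0xf
step 3: v1 <- (v3 + max(v3, v1))     0x7
step 4: v3 <- v1                     0x7
step 5: v1 <- v3                     0x8

Answer: 6 steps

v1: 1,2,4,3
v3: 1,2,4,3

steps = 6; useful = 19; efficiency = 19/24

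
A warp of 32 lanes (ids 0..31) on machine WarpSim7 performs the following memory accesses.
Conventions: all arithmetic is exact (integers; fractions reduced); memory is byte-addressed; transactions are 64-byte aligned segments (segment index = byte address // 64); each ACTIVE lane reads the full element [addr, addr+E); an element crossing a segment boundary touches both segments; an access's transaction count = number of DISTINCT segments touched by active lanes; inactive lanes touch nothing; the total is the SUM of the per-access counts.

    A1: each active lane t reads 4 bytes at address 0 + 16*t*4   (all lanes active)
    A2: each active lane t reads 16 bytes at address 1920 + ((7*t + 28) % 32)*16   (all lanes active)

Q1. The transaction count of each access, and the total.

A1: 32 transactions
A2: 8 transactions

Answer: 32,8; total 40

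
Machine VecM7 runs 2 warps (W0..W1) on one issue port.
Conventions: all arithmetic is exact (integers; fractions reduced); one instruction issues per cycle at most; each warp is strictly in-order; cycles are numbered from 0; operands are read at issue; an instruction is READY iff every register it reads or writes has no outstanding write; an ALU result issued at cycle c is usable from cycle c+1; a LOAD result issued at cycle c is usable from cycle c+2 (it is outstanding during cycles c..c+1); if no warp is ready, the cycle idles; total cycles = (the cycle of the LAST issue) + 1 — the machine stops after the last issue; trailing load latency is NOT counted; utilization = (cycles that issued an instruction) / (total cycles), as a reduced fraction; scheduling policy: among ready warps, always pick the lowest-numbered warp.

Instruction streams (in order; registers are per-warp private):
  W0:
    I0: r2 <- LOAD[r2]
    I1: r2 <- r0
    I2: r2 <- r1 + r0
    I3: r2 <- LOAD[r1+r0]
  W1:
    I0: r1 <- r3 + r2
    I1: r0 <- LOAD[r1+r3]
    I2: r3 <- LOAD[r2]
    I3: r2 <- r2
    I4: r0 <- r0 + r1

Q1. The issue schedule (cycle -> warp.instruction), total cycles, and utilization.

cycle 0: W0.I0
cycle 1: W1.I0
cycle 2: W0.I1
cycle 3: W0.I2
cycle 4: W0.I3
cycle 5: W1.I1
cycle 6: W1.I2
cycle 7: W1.I3
cycle 8: W1.I4

Answer: 9 cycles, utilization 1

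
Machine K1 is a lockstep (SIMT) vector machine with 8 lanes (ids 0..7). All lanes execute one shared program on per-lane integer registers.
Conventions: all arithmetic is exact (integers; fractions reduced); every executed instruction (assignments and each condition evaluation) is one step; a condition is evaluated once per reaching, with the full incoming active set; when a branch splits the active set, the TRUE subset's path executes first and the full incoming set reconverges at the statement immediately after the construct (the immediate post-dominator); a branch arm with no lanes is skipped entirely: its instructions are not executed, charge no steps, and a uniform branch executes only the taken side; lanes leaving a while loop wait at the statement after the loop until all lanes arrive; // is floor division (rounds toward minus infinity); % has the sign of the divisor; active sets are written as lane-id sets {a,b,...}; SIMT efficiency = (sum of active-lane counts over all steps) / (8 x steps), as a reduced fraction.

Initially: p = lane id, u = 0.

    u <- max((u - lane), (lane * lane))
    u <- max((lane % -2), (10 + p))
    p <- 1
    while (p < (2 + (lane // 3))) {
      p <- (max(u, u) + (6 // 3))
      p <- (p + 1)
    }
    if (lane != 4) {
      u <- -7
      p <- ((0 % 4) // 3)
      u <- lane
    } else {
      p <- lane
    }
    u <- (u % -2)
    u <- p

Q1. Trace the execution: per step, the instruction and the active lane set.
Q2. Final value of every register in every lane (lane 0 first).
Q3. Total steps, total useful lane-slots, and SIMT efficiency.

step 0: u <- max((u - lane), (lane * lane)) {0,1,2,3,4,5,6,7}
step 1: u <- max((lane % -2), (10 + p)) {0,1,2,3,4,5,6,7}
step 2: p <- 1                       {0,1,2,3,4,5,6,7}
step 3: eval (p < (2 + (lane // 3))) {0,1,2,3,4,5,6,7}
step 4: p <- (max(u, u) + (6 // 3))  {0,1,2,3,4,5,6,7}
step 5: p <- (p + 1)                 {0,1,2,3,4,5,6,7}
step 6: eval (p < (2 + (lane // 3))) {0,1,2,3,4,5,6,7}
step 7: eval (lane != 4)             {0,1,2,3,4,5,6,7}
step 8: u <- -7                      {0,1,2,3,5,6,7}
step 9: p <- ((0 % 4) // 3)          {0,1,2,3,5,6,7}
step 10: u <- lane                    {0,1,2,3,5,6,7}
step 11: p <- lane                    {4}
step 12: u <- (u % -2)                {0,1,2,3,4,5,6,7}
step 13: u <- p                       {0,1,2,3,4,5,6,7}

Answer: 14 steps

p: 0,0,0,0,4,0,0,0
u: 0,0,0,0,4,0,0,0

steps = 14; useful = 102; efficiency = 102/112 = 51/56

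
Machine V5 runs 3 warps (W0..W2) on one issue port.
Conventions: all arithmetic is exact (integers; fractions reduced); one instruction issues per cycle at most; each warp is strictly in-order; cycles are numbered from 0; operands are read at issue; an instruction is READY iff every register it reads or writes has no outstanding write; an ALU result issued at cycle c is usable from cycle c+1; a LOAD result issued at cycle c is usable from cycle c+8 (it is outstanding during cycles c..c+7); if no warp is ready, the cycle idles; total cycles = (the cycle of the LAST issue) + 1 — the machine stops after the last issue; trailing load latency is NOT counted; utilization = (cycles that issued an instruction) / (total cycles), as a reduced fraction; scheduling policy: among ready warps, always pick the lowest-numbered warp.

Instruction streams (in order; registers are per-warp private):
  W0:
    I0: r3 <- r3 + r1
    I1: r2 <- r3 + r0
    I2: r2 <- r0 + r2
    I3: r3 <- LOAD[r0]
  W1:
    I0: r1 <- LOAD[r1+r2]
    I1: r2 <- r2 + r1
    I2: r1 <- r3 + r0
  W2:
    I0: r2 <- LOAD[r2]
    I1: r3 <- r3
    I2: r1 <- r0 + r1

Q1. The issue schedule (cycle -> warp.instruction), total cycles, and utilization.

cycle 0: W0.I0
cycle 1: W0.I1
cycle 2: W0.I2
cycle 3: W0.I3
cycle 4: W1.I0
cycle 5: W2.I0
cycle 6: W2.I1
cycle 7: W2.I2
cycle 8: idle
cycle 9: idle
cycle 10: idle
cycle 11: idle
cycle 12: W1.I1
cycle 13: W1.I2

Answer: 14 cycles, utilization 5/7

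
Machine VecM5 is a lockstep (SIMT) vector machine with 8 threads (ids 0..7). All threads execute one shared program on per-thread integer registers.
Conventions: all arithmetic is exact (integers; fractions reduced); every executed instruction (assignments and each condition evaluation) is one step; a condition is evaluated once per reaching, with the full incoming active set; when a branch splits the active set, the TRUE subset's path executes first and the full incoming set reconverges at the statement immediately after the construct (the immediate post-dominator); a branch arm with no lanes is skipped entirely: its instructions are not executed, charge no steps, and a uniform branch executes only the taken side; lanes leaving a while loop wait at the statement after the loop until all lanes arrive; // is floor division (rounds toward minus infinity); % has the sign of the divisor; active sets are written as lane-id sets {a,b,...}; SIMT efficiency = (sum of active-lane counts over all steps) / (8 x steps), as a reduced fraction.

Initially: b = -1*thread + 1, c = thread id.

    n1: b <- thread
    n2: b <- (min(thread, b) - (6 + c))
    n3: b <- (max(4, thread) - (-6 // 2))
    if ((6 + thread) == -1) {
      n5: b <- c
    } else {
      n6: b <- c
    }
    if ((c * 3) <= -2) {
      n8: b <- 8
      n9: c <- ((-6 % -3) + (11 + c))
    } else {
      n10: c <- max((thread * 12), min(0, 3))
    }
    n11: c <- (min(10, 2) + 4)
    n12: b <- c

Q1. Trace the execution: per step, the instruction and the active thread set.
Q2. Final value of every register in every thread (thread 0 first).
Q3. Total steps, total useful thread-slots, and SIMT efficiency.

step 0: b <- thread                  {0,1,2,3,4,5,6,7}
step 1: b <- (min(thread, b) - (6 + c)) {0,1,2,3,4,5,6,7}
step 2: b <- (max(4, thread) - (-6 // 2)) {0,1,2,3,4,5,6,7}
step 3: eval ((6 + thread) == -1)    {0,1,2,3,4,5,6,7}
step 4: b <- c                       {0,1,2,3,4,5,6,7}
step 5: eval ((c * 3) <= -2)         {0,1,2,3,4,5,6,7}
step 6: c <- max((thread * 12), min(0, 3)) {0,1,2,3,4,5,6,7}
step 7: c <- (min(10, 2) + 4)        {0,1,2,3,4,5,6,7}
step 8: b <- c                       {0,1,2,3,4,5,6,7}

Answer: 9 steps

b: 6,6,6,6,6,6,6,6
c: 6,6,6,6,6,6,6,6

steps = 9; useful = 72; efficiency = 72/72 = 1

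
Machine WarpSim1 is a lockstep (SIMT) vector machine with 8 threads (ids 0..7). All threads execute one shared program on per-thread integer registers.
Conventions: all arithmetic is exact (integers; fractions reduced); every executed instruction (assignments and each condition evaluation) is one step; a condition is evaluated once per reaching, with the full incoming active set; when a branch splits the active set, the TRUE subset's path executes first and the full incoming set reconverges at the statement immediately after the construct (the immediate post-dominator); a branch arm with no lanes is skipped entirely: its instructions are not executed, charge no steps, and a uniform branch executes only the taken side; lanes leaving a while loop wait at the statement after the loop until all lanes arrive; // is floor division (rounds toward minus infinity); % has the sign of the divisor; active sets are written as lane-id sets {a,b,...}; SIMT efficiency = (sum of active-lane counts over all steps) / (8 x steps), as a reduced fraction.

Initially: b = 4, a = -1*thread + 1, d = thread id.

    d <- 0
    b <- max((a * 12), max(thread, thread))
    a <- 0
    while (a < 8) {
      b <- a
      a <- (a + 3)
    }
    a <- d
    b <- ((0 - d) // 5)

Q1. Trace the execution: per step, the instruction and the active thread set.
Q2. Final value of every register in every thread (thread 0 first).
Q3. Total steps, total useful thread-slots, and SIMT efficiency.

step 0: d <- 0                       {0,1,2,3,4,5,6,7}
step 1: b <- max((a * 12), max(thread, thread)) {0,1,2,3,4,5,6,7}
step 2: a <- 0                       {0,1,2,3,4,5,6,7}
step 3: eval (a < 8)                 {0,1,2,3,4,5,6,7}
step 4: b <- a                       {0,1,2,3,4,5,6,7}
step 5: a <- (a + 3)                 {0,1,2,3,4,5,6,7}
step 6: eval (a < 8)                 {0,1,2,3,4,5,6,7}
step 7: b <- a                       {0,1,2,3,4,5,6,7}
step 8: a <- (a + 3)                 {0,1,2,3,4,5,6,7}
step 9: eval (a < 8)                 {0,1,2,3,4,5,6,7}
step 10: b <- a                       {0,1,2,3,4,5,6,7}
step 11: a <- (a + 3)                 {0,1,2,3,4,5,6,7}
step 12: eval (a < 8)                 {0,1,2,3,4,5,6,7}
step 13: a <- d                       {0,1,2,3,4,5,6,7}
step 14: b <- ((0 - d) // 5)          {0,1,2,3,4,5,6,7}

Answer: 15 steps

b: 0,0,0,0,0,0,0,0
a: 0,0,0,0,0,0,0,0
d: 0,0,0,0,0,0,0,0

steps = 15; useful = 120; efficiency = 120/120 = 1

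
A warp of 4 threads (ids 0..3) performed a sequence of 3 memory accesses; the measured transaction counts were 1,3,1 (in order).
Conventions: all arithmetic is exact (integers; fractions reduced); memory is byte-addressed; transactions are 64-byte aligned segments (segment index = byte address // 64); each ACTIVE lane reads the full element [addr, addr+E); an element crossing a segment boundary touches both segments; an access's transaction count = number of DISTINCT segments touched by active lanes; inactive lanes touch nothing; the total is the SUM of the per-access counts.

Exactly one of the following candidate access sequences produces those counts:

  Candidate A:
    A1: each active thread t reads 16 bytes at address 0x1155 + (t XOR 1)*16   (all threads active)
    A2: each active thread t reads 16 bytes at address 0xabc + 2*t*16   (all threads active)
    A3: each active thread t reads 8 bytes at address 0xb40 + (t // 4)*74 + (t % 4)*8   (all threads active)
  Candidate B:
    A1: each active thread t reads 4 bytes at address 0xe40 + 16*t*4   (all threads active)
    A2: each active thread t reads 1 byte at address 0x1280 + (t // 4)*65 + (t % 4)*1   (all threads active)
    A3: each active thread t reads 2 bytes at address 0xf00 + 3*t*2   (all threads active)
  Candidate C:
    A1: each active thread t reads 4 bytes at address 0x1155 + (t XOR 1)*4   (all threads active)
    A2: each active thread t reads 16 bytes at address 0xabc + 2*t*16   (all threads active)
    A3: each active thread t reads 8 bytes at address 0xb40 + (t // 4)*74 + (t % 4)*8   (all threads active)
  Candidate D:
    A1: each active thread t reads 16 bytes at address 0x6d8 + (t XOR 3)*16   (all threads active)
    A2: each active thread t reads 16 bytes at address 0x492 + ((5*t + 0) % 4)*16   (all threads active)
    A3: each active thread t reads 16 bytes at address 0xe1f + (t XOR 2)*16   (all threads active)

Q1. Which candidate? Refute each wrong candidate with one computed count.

A: A1 gives 2 transactions, not 1
B: A1 gives 4 transactions, not 1
D: A1 gives 2 transactions, not 1
C: all counts match (1,3,1)

Answer: C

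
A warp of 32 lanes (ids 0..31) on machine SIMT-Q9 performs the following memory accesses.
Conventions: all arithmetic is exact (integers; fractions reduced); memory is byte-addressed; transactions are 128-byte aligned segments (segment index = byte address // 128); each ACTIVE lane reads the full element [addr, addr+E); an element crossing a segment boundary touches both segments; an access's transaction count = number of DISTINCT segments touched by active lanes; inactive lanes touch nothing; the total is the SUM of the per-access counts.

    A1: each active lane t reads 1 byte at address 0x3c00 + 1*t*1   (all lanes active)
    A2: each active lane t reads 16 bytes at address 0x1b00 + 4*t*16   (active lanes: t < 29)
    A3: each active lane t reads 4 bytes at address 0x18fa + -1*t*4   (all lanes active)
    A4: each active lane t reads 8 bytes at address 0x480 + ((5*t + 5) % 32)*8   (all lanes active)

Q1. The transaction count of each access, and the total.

A1: 1 transaction
A2: 15 transactions
A3: 2 transactions
A4: 2 transactions

Answer: 1,15,2,2; total 20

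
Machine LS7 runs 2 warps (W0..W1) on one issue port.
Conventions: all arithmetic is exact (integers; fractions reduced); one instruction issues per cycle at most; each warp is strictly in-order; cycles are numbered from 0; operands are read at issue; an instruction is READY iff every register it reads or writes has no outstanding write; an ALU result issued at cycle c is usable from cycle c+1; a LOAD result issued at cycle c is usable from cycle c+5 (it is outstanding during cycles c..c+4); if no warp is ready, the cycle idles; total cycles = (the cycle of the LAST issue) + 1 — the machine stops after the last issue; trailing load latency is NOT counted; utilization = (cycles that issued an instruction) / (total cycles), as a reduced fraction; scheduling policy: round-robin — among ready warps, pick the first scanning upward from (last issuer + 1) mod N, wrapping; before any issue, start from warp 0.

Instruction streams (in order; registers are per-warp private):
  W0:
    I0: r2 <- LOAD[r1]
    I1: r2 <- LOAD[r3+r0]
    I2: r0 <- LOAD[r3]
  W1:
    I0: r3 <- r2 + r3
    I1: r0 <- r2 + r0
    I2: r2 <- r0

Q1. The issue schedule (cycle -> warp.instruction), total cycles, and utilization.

cycle 0: W0.I0
cycle 1: W1.I0
cycle 2: W1.I1
cycle 3: W1.I2
cycle 4: idle
cycle 5: W0.I1
cycle 6: W0.I2

Answer: 7 cycles, utilization 6/7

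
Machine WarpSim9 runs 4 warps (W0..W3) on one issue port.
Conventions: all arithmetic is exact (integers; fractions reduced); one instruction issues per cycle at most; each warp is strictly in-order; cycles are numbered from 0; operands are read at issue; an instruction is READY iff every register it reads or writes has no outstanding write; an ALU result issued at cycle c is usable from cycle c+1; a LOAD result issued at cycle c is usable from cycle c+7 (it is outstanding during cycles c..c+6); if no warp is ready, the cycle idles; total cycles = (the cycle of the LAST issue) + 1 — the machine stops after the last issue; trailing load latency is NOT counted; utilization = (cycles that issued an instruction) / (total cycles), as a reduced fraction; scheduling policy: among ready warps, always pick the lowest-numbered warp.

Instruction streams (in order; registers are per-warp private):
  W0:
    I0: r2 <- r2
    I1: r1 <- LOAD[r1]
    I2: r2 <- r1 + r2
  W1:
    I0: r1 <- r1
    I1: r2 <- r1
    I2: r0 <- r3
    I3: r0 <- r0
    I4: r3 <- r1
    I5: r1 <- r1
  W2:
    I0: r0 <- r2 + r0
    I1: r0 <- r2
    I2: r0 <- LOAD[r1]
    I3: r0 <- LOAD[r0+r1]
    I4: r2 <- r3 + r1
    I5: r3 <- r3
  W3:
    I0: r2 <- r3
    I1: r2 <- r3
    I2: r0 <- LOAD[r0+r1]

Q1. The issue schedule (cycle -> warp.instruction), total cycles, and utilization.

cycle 0: W0.I0
cycle 1: W0.I1
cycle 2: W1.I0
cycle 3: W1.I1
cycle 4: W1.I2
cycle 5: W1.I3
cycle 6: W1.I4
cycle 7: W1.I5
cycle 8: W0.I2
cycle 9: W2.I0
cycle 10: W2.I1
cycle 11: W2.I2
cycle 12: W3.I0
cycle 13: W3.I1
cycle 14: W3.I2
cycle 15: idle
cycle 16: idle
cycle 17: idle
cycle 18: W2.I3
cycle 19: W2.I4
cycle 20: W2.I5

Answer: 21 cycles, utilization 6/7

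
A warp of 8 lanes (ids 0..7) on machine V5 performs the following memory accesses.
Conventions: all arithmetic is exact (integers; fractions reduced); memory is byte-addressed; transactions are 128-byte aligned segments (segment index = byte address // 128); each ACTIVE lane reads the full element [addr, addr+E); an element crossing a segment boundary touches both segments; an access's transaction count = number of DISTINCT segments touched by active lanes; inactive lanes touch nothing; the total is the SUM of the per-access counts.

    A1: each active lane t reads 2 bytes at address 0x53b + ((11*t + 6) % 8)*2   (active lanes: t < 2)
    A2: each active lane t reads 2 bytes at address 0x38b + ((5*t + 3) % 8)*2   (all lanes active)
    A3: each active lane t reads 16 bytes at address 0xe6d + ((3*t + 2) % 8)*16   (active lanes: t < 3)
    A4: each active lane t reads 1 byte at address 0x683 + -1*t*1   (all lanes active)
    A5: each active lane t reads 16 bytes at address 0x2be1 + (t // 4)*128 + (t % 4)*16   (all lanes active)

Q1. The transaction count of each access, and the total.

A1: 1 transaction
A2: 1 transaction
A3: 2 transactions
A4: 2 transactions
A5: 3 transactions

Answer: 1,1,2,2,3; total 9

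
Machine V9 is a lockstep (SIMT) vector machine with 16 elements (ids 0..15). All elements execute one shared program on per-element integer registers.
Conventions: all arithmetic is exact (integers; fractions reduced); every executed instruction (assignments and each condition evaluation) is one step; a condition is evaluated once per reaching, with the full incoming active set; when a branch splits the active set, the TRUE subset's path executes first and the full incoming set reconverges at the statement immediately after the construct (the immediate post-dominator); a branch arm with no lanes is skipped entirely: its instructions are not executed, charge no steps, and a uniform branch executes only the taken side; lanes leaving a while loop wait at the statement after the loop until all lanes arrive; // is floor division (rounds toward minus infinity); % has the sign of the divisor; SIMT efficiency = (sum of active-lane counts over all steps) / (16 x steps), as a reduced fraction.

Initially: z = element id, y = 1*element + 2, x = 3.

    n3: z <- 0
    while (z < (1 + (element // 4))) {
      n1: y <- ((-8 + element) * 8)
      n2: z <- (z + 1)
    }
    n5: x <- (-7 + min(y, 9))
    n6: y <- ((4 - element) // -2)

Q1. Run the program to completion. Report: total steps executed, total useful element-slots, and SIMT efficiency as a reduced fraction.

Answer: 16 steps, 184 useful, 23/32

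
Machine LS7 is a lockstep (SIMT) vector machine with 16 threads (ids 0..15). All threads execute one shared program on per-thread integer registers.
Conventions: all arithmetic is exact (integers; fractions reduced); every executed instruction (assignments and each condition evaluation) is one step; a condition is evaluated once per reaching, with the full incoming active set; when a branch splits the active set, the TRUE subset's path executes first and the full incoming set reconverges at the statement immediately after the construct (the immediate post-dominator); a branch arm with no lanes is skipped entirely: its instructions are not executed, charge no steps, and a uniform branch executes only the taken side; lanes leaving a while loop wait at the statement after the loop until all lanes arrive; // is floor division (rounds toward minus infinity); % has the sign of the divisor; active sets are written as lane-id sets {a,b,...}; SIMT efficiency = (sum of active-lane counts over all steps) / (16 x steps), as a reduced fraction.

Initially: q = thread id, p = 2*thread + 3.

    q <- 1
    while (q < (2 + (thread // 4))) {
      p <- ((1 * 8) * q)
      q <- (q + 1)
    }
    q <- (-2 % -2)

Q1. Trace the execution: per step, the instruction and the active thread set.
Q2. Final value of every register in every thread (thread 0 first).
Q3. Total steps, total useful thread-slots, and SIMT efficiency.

step 0: q <- 1                       {0,1,2,3,4,5,6,7,8,9,10,11,12,13,14,15}
step 1: eval (q < (2 + (thread // 4))) {0,1,2,3,4,5,6,7,8,9,10,11,12,13,14,15}
step 2: p <- ((1 * 8) * q)           {0,1,2,3,4,5,6,7,8,9,10,11,12,13,14,15}
step 3: q <- (q + 1)                 {0,1,2,3,4,5,6,7,8,9,10,11,12,13,14,15}
step 4: eval (q < (2 + (thread // 4))) {0,1,2,3,4,5,6,7,8,9,10,11,12,13,14,15}
step 5: p <- ((1 * 8) * q)           {4,5,6,7,8,9,10,11,12,13,14,15}
step 6: q <- (q + 1)                 {4,5,6,7,8,9,10,11,12,13,14,15}
step 7: eval (q < (2 + (thread // 4))) {4,5,6,7,8,9,10,11,12,13,14,15}
step 8: p <- ((1 * 8) * q)           {8,9,10,11,12,13,14,15}
step 9: q <- (q + 1)                 {8,9,10,11,12,13,14,15}
step 10: eval (q < (2 + (thread // 4))) {8,9,10,11,12,13,14,15}
step 11: p <- ((1 * 8) * q)           {12,13,14,15}
step 12: q <- (q + 1)                 {12,13,14,15}
step 13: eval (q < (2 + (thread // 4))) {12,13,14,15}
step 14: q <- (-2 % -2)               {0,1,2,3,4,5,6,7,8,9,10,11,12,13,14,15}

Answer: 15 steps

q: 0,0,0,0,0,0,0,0,0,0,0,0,0,0,0,0
p: 8,8,8,8,16,16,16,16,24,24,24,24,32,32,32,32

steps = 15; useful = 168; efficiency = 168/240 = 7/10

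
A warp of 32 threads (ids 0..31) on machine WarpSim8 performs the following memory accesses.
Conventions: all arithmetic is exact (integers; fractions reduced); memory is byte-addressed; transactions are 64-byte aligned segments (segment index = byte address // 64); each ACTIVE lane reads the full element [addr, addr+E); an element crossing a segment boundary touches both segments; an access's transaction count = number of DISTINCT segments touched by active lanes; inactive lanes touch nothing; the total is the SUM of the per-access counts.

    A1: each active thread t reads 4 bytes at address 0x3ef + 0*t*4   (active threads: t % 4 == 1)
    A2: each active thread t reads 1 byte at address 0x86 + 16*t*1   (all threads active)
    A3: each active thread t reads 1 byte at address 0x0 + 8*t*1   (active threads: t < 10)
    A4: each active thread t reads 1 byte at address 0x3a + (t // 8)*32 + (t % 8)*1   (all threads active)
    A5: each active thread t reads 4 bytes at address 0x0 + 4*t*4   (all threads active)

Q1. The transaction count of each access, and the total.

A1: 1 transaction
A2: 8 transactions
A3: 2 transactions
A4: 3 transactions
A5: 8 transactions

Answer: 1,8,2,3,8; total 22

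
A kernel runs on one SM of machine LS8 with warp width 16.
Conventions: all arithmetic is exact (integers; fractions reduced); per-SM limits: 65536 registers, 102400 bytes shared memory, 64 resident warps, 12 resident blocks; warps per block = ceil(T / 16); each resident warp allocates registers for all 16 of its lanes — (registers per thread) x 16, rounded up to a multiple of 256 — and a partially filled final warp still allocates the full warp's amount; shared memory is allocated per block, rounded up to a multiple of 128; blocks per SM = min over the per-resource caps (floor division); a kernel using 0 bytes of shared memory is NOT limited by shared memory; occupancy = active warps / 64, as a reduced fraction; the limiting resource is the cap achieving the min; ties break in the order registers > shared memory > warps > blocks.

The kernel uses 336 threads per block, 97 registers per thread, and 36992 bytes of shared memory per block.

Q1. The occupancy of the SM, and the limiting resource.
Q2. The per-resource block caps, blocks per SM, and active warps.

Answer: occupancy 21/64, limited by registers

registers: 1 block
shared memory: 2 blocks
warps: 3 blocks
blocks: 12 blocks

Answer: 1 block, 21 active warps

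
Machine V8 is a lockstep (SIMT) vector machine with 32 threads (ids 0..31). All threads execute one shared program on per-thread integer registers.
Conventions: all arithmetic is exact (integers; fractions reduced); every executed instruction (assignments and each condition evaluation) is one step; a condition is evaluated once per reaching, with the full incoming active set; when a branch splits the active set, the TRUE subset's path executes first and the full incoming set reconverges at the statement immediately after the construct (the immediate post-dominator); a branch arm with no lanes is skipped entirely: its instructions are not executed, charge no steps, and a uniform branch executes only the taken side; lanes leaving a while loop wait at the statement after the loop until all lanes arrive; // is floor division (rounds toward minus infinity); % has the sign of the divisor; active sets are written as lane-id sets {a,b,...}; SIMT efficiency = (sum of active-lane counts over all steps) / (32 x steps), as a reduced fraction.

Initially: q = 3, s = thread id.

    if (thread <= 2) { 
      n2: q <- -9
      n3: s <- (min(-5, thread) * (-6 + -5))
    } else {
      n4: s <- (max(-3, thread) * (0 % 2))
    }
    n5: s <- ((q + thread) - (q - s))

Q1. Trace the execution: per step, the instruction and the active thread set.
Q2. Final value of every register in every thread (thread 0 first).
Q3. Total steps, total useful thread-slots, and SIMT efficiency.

step 0: eval (thread <= 2)           {0,1,2,3,4,5,6,7,8,9,10,11,12,13,14,15,16,17,18,19,20,21,22,23,24,25,26,27,28,29,30,31}
step 1: q <- -9                      {0,1,2}
step 2: s <- (min(-5, thread) * (-6 + -5)) {0,1,2}
step 3: s <- (max(-3, thread) * (0 % 2)) {3,4,5,6,7,8,9,10,11,12,13,14,15,16,17,18,19,20,21,22,23,24,25,26,27,28,29,30,31}
step 4: s <- ((q + thread) - (q - s)) {0,1,2,3,4,5,6,7,8,9,10,11,12,13,14,15,16,17,18,19,20,21,22,23,24,25,26,27,28,29,30,31}

Answer: 5 steps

q: -9,-9,-9,3,3,3,3,3,3,3,3,3,3,3,3,3,3,3,3,3,3,3,3,3,3,3,3,3,3,3,3,3
s: 55,56,57,3,4,5,6,7,8,9,10,11,12,13,14,15,16,17,18,19,20,21,22,23,24,25,26,27,28,29,30,31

steps = 5; useful = 99; efficiency = 99/160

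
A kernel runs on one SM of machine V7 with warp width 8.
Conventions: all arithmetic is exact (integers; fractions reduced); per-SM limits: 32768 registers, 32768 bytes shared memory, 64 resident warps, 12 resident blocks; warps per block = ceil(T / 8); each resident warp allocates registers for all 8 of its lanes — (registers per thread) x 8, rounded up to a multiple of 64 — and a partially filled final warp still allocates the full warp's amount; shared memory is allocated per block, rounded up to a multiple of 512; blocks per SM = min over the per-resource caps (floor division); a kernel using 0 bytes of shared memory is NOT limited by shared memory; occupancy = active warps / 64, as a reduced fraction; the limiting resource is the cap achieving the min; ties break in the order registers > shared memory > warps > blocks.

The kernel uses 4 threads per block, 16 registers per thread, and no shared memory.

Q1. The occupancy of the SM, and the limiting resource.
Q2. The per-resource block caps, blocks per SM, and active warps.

Answer: occupancy 3/16, limited by blocks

registers: 256 blocks
shared memory: no limit (kernel uses none)
warps: 64 blocks
blocks: 12 blocks

Answer: 12 blocks, 12 active warps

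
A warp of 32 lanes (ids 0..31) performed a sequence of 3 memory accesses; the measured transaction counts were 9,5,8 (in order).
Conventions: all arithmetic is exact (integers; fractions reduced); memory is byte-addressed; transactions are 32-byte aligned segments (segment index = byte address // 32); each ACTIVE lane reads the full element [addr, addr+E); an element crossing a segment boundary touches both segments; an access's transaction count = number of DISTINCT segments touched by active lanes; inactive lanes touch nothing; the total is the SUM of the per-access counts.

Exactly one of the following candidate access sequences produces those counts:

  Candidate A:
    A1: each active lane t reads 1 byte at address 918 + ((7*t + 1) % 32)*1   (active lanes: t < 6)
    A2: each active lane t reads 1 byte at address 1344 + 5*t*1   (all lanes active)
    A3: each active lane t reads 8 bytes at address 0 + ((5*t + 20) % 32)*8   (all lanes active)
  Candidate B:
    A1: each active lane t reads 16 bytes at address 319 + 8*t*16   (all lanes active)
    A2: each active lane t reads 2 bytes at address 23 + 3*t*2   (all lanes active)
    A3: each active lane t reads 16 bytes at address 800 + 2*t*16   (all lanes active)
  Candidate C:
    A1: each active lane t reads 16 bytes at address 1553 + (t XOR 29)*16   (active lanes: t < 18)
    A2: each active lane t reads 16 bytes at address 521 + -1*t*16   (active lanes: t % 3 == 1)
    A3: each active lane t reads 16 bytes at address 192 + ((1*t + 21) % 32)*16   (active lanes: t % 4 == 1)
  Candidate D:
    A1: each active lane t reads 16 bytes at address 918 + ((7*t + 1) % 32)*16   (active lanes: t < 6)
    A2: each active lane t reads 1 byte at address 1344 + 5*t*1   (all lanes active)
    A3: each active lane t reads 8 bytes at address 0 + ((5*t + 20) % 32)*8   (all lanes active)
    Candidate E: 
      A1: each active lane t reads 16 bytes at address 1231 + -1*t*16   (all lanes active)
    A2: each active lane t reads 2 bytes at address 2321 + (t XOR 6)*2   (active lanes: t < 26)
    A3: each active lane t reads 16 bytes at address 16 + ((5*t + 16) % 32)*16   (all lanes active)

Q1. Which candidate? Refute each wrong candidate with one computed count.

A: A1 gives 2 transactions, not 9
B: A1 gives 64 transactions, not 9
C: A1 gives 11 transactions, not 9
E: A1 gives 17 transactions, not 9
D: all counts match (9,5,8)

Answer: D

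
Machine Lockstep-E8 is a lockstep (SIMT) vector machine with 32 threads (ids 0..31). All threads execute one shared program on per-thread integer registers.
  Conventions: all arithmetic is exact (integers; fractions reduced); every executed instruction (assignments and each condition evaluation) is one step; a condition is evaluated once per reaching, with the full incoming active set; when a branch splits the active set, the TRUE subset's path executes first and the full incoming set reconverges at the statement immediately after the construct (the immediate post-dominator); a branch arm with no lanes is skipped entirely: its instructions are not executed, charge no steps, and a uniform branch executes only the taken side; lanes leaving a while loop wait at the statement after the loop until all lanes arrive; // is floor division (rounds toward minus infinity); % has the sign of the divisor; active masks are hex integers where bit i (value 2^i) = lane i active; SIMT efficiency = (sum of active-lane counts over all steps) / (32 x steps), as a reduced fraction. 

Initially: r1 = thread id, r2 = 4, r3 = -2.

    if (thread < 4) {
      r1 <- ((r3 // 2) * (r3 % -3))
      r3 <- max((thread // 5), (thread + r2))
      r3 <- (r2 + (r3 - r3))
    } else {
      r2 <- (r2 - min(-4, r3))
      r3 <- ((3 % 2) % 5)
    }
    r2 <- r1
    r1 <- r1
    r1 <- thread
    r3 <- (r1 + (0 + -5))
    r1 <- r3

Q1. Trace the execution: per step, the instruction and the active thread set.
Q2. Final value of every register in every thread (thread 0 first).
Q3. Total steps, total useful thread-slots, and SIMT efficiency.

step 0: eval (thread < 4)            0xffffffff
step 1: r1 <- ((r3 // 2) * (r3 % -3)) 0x0000000f
step 2: r3 <- max((thread // 5), (thread + r2)) 0x0000000f
step 3: r3 <- (r2 + (r3 - r3))       0x0000000f
step 4: r2 <- (r2 - min(-4, r3))     0xfffffff0
step 5: r3 <- ((3 % 2) % 5)          0xfffffff0
step 6: r2 <- r1                     0xffffffff
step 7: r1 <- r1                     0xffffffff
step 8: r1 <- thread                 0xffffffff
step 9: r3 <- (r1 + (0 + -5))        0xffffffff
step 10: r1 <- r3                     0xffffffff

Answer: 11 steps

r1: -5,-4,-3,-2,-1,0,1,2,3,4,5,6,7,8,9,10,11,12,13,14,15,16,17,18,19,20,21,22,23,24,25,26
r2: 2,2,2,2,4,5,6,7,8,9,10,11,12,13,14,15,16,17,18,19,20,21,22,23,24,25,26,27,28,29,30,31
r3: -5,-4,-3,-2,-1,0,1,2,3,4,5,6,7,8,9,10,11,12,13,14,15,16,17,18,19,20,21,22,23,24,25,26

steps = 11; useful = 260; efficiency = 260/352 = 65/88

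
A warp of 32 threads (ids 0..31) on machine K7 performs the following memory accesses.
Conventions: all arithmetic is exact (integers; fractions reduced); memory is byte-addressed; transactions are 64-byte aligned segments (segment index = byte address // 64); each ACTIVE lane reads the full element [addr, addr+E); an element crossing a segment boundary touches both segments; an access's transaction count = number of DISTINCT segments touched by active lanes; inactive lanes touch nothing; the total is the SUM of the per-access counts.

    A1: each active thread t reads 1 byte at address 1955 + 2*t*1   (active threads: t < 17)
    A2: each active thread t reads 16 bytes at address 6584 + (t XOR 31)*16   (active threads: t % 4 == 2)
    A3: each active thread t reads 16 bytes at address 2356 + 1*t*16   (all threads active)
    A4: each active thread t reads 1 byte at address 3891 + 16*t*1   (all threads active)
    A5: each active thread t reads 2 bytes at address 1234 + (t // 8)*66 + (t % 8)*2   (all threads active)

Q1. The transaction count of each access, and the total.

A1: 2 transactions
A2: 8 transactions
A3: 9 transactions
A4: 9 transactions
A5: 4 transactions

Answer: 2,8,9,9,4; total 32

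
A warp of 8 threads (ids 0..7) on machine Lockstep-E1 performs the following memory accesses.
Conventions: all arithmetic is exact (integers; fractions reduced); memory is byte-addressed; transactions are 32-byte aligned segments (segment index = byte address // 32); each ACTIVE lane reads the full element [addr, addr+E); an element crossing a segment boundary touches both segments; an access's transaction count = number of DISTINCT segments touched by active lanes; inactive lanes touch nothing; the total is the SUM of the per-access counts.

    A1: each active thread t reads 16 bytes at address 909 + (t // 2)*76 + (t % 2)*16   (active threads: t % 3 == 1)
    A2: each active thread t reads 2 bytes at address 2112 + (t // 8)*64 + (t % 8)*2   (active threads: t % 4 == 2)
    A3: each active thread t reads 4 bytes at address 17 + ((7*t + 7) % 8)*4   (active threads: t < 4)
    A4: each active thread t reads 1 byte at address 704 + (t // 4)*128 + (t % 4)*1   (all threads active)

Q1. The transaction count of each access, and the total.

A1: 4 transactions
A2: 1 transaction
A3: 1 transaction
A4: 2 transactions

Answer: 4,1,1,2; total 8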